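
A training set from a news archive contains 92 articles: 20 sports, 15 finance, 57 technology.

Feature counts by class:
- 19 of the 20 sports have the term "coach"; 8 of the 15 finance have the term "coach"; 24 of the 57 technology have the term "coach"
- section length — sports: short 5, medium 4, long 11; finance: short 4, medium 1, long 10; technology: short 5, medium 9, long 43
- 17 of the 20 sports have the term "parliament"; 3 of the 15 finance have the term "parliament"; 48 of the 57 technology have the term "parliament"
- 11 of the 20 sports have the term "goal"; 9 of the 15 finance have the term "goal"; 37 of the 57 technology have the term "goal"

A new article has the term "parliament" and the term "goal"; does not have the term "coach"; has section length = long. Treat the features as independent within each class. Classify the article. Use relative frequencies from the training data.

sports: (20/92) × (1/20) × (11/20) × (17/20) × (11/20) ≈ 0.00279484
finance: (15/92) × (7/15) × (10/15) × (3/15) × (9/15) ≈ 0.00608696
technology: (57/92) × (33/57) × (43/57) × (48/57) × (37/57) ≈ 0.147915
Highest score → technology.

technology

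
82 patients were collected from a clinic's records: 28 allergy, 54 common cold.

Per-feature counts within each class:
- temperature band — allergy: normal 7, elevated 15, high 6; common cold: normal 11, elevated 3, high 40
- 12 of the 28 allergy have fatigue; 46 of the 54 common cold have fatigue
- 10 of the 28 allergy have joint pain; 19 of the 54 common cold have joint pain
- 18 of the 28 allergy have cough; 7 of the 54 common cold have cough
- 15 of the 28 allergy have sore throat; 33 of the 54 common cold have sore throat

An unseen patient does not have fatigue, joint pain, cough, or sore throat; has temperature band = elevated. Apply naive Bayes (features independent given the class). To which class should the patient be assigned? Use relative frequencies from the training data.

allergy: (28/82) × (15/28) × (16/28) × (18/28) × (10/28) × (13/28) ≈ 0.0111425
common cold: (54/82) × (3/54) × (8/54) × (35/54) × (47/54) × (21/54) ≈ 0.00118907
Highest score → allergy.

allergy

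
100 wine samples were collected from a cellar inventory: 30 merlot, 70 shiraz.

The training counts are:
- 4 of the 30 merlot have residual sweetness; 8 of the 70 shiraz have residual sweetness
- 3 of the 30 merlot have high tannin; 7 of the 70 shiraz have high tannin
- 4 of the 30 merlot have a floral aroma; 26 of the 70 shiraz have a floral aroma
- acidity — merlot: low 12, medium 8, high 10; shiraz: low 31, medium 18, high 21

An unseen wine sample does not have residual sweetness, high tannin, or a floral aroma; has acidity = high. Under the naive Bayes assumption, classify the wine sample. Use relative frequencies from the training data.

shiraz

merlot: (30/100) × (26/30) × (27/30) × (26/30) × (10/30) = 0.0676
shiraz: (70/100) × (62/70) × (63/70) × (44/70) × (21/70) ≈ 0.105223
Highest score → shiraz.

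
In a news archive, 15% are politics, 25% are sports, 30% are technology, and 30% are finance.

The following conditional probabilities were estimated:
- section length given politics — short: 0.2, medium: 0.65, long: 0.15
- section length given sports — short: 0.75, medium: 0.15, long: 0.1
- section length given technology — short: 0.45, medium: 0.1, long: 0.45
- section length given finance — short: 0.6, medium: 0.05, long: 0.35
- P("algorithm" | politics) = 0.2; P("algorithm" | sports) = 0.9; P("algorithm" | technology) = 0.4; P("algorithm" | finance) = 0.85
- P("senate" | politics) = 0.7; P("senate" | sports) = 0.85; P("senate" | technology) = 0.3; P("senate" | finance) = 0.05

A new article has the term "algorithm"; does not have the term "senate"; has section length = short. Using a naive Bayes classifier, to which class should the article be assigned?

finance

politics: 0.15 × 0.2 × 0.2 × (1−0.7) = 0.0018
sports: 0.25 × 0.75 × 0.9 × (1−0.85) = 0.0253125
technology: 0.3 × 0.45 × 0.4 × (1−0.3) = 0.0378
finance: 0.3 × 0.6 × 0.85 × (1−0.05) = 0.14535
Highest score → finance.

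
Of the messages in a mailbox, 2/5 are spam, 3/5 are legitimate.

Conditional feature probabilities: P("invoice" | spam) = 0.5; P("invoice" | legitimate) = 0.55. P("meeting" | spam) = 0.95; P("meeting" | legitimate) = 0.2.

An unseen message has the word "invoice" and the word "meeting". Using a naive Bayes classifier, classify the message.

spam: 0.4 × 0.5 × 0.95 = 0.19
legitimate: 0.6 × 0.55 × 0.2 = 0.066
Highest score → spam.

spam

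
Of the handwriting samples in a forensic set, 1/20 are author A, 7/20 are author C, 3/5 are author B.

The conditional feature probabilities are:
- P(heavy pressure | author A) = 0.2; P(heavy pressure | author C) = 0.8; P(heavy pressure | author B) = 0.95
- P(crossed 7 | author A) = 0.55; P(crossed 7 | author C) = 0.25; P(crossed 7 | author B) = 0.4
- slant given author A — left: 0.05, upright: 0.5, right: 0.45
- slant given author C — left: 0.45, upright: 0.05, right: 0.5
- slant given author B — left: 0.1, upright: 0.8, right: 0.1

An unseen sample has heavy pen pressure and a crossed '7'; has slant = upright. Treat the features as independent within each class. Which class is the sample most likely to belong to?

author A: 0.05 × 0.2 × 0.55 × 0.5 = 0.00275
author C: 0.35 × 0.8 × 0.25 × 0.05 = 0.0035
author B: 0.6 × 0.95 × 0.4 × 0.8 = 0.1824
Highest score → author B.

author B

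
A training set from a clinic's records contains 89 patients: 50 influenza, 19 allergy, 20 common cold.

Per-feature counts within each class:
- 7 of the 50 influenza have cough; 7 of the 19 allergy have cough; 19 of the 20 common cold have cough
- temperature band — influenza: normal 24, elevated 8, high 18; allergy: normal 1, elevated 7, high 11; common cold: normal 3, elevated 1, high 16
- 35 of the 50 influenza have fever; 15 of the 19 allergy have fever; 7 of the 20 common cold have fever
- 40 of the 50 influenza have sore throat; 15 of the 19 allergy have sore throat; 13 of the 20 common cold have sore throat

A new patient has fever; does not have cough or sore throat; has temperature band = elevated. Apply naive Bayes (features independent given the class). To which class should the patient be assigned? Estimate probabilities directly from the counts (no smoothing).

influenza

influenza: (50/89) × (43/50) × (8/50) × (35/50) × (10/50) ≈ 0.0108225
allergy: (19/89) × (12/19) × (7/19) × (15/19) × (4/19) ≈ 0.00825619
common cold: (20/89) × (1/20) × (1/20) × (7/20) × (7/20) ≈ 0.0000688202
Highest score → influenza.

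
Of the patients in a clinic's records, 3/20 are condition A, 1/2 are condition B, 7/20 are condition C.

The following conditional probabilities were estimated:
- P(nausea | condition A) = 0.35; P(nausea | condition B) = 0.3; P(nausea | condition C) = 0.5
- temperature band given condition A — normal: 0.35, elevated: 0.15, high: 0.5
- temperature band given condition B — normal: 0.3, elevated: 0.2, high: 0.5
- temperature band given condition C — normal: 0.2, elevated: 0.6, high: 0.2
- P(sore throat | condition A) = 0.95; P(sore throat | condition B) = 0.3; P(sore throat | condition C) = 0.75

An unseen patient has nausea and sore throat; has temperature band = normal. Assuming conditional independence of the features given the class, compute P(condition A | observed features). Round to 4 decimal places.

0.3051

condition A: 0.15 × 0.35 × 0.35 × 0.95 = 0.01745625
condition B: 0.5 × 0.3 × 0.3 × 0.3 = 0.0135
condition C: 0.35 × 0.5 × 0.2 × 0.75 = 0.02625
P(condition A | x) = 0.01745625 / 0.05720625 ≈ 0.3051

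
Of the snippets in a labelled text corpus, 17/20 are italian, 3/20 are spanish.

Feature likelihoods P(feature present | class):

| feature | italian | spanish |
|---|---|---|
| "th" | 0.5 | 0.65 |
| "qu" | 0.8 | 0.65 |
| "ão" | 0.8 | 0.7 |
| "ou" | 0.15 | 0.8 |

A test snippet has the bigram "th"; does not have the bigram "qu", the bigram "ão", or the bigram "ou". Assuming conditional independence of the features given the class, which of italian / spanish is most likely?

italian: 0.85 × 0.5 × (1−0.8) × (1−0.8) × (1−0.15) = 0.01445
spanish: 0.15 × 0.65 × (1−0.65) × (1−0.7) × (1−0.8) = 0.0020475
Highest score → italian.

italian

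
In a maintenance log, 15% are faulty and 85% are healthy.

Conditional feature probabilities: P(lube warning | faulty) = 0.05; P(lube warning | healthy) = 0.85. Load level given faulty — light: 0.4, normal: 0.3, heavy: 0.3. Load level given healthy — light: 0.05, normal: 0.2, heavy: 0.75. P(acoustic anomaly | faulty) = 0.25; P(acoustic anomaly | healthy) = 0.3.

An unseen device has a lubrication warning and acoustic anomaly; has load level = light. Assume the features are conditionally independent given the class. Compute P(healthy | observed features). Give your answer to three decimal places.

faulty: 0.15 × 0.05 × 0.4 × 0.25 = 0.00075
healthy: 0.85 × 0.85 × 0.05 × 0.3 = 0.0108375
P(healthy | x) = 0.0108375 / 0.0115875 ≈ 0.935

0.935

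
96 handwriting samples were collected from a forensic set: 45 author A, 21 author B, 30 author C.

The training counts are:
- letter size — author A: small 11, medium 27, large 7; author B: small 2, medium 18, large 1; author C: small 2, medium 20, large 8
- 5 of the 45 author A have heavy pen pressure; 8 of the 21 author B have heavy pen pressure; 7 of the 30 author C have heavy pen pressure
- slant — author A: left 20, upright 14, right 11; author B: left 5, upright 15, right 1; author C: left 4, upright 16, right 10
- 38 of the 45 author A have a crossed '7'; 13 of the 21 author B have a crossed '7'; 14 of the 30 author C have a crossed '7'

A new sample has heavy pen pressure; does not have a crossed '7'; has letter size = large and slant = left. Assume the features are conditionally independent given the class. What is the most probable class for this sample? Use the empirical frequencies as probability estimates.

author A: (45/96) × (7/45) × (5/45) × (20/45) × (7/45) ≈ 0.000560128
author B: (21/96) × (1/21) × (8/21) × (5/21) × (8/21) ≈ 0.000359932
author C: (30/96) × (8/30) × (7/30) × (4/30) × (16/30) ≈ 0.00138272
Highest score → author C.

author C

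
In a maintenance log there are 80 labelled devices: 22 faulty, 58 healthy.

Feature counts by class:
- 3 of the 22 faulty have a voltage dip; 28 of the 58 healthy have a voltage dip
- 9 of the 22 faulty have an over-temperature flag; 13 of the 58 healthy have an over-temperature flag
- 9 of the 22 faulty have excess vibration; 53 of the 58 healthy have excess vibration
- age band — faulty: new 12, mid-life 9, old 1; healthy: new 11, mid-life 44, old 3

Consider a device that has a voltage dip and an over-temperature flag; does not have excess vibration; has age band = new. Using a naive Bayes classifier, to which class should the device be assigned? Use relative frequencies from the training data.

faulty

faulty: (22/80) × (3/22) × (9/22) × (13/22) × (12/22) ≈ 0.00494459
healthy: (58/80) × (28/58) × (13/58) × (5/58) × (11/58) ≈ 0.0012826
Highest score → faulty.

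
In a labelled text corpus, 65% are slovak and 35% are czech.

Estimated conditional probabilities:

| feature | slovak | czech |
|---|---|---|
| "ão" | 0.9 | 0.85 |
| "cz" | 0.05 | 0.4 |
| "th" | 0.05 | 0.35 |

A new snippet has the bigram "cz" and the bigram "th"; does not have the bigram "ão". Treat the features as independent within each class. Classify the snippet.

slovak: 0.65 × (1−0.9) × 0.05 × 0.05 = 0.0001625
czech: 0.35 × (1−0.85) × 0.4 × 0.35 = 0.00735
Highest score → czech.

czech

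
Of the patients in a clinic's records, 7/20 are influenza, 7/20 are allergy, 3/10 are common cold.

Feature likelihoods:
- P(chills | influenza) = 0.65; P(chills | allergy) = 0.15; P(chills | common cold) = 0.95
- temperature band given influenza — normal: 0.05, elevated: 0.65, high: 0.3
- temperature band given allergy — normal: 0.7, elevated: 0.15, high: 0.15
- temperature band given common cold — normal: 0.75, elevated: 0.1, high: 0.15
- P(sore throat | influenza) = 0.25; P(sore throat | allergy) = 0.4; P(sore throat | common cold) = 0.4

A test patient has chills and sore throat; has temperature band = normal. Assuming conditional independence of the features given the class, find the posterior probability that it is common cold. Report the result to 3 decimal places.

influenza: 0.35 × 0.65 × 0.05 × 0.25 = 0.00284375
allergy: 0.35 × 0.15 × 0.7 × 0.4 = 0.0147
common cold: 0.3 × 0.95 × 0.75 × 0.4 = 0.0855
P(common cold | x) = 0.0855 / 0.10304375 ≈ 0.830

0.830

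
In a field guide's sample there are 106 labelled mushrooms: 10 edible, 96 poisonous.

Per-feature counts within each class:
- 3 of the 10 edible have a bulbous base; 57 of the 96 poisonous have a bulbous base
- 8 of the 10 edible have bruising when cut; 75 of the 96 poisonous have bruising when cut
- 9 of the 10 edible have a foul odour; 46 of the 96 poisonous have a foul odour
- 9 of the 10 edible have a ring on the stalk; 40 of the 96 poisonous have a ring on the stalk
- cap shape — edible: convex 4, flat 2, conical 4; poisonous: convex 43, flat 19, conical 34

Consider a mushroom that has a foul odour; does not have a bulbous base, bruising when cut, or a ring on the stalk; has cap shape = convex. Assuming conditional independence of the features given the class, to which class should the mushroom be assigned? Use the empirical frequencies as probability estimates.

poisonous

edible: (10/106) × (7/10) × (2/10) × (9/10) × (1/10) × (4/10) ≈ 0.000475472
poisonous: (96/106) × (39/96) × (21/96) × (46/96) × (56/96) × (43/96) ≈ 0.0100764
Highest score → poisonous.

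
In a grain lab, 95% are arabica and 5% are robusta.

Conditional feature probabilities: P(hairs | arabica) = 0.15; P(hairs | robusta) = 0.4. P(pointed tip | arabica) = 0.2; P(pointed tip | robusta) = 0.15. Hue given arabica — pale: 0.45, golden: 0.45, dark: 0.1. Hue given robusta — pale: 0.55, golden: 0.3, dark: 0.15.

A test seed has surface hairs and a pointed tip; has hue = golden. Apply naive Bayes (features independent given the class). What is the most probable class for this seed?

arabica: 0.95 × 0.15 × 0.2 × 0.45 = 0.012825
robusta: 0.05 × 0.4 × 0.15 × 0.3 = 0.0009
Highest score → arabica.

arabica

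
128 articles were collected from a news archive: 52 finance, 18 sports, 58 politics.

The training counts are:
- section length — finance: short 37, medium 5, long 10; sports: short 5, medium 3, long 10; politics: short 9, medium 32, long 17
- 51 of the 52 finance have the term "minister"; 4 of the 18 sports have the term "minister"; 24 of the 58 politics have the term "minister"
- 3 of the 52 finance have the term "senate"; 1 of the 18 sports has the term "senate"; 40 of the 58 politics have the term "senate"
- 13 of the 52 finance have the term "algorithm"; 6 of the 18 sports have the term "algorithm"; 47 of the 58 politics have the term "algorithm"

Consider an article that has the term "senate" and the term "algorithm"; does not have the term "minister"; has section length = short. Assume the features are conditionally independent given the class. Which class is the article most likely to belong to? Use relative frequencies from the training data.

politics

finance: (52/128) × (37/52) × (1/52) × (3/52) × (13/52) ≈ 0.0000801764
sports: (18/128) × (5/18) × (14/18) × (1/18) × (6/18) ≈ 0.000562629
politics: (58/128) × (9/58) × (34/58) × (40/58) × (47/58) ≈ 0.0230348
Highest score → politics.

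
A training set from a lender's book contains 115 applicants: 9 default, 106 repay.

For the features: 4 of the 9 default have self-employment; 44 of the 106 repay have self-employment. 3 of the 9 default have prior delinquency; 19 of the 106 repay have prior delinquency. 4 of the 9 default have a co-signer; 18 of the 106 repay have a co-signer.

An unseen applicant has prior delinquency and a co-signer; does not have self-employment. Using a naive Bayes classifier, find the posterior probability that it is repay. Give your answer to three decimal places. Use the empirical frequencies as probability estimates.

default: (9/115) × (5/9) × (3/9) × (4/9) ≈ 0.00644122
repay: (106/115) × (62/106) × (19/106) × (18/106) ≈ 0.01641
P(repay | x) = 0.01641 / 0.02285122 ≈ 0.718

0.718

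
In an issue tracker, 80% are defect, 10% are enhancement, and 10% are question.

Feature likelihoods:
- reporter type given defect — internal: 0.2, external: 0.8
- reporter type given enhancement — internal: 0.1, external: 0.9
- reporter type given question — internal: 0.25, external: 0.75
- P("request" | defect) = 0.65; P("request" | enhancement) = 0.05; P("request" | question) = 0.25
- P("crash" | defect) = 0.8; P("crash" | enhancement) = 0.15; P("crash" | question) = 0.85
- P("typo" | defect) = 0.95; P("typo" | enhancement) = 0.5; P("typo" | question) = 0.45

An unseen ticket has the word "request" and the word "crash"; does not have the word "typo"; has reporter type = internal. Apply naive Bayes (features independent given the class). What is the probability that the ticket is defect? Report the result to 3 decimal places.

0.584

defect: 0.8 × 0.2 × 0.65 × 0.8 × (1−0.95) = 0.00416
enhancement: 0.1 × 0.1 × 0.05 × 0.15 × (1−0.5) = 0.0000375
question: 0.1 × 0.25 × 0.25 × 0.85 × (1−0.45) = 0.002921875
P(defect | x) = 0.00416 / 0.007119375 ≈ 0.584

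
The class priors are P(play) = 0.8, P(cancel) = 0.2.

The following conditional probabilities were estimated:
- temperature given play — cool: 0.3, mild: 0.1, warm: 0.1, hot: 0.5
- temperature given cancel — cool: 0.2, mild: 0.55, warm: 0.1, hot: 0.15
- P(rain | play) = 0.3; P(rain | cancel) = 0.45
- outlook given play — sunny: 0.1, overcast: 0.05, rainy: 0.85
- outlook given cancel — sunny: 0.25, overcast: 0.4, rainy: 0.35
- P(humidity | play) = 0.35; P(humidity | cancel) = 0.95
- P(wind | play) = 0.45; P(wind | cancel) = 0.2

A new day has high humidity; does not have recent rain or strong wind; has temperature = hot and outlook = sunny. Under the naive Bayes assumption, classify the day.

play: 0.8 × 0.5 × (1−0.3) × 0.1 × 0.35 × (1−0.45) = 0.00539
cancel: 0.2 × 0.15 × (1−0.45) × 0.25 × 0.95 × (1−0.2) = 0.003135
Highest score → play.

play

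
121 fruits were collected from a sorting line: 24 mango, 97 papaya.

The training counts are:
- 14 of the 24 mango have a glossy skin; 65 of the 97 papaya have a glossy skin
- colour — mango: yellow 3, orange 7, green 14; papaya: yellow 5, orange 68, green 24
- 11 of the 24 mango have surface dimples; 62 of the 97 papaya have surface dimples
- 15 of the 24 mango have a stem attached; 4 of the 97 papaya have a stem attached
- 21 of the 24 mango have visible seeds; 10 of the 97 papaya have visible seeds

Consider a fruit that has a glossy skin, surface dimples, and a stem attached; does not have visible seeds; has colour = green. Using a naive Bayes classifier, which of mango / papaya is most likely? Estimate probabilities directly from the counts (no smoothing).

papaya

mango: (24/121) × (14/24) × (14/24) × (11/24) × (15/24) × (3/24) ≈ 0.00241675
papaya: (97/121) × (65/97) × (24/97) × (62/97) × (4/97) × (87/97) ≈ 0.00314212
Highest score → papaya.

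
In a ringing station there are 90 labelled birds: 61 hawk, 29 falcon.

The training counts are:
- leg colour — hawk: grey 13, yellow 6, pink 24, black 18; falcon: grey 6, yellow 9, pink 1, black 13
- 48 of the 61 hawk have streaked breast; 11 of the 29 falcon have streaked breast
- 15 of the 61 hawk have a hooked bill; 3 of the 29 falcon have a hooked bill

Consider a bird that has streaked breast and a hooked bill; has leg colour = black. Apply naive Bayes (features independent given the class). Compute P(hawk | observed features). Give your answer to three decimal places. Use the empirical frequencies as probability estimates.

hawk: (61/90) × (18/61) × (48/61) × (15/61) ≈ 0.0386993
falcon: (29/90) × (13/29) × (11/29) × (3/29) ≈ 0.00566786
P(hawk | x) = 0.0386993 / 0.04436716 ≈ 0.872

0.872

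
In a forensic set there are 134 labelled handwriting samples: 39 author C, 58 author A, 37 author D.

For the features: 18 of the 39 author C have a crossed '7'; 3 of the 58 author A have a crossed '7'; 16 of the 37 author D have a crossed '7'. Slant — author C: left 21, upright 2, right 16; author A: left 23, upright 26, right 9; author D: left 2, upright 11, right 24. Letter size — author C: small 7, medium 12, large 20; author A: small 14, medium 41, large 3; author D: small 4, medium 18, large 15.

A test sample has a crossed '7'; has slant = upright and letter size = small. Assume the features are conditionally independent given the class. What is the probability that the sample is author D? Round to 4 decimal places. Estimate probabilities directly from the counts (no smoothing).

0.5119

author C: (39/134) × (18/39) × (2/39) × (7/39) ≈ 0.00123642
author A: (58/134) × (3/58) × (26/58) × (14/58) ≈ 0.00242249
author D: (37/134) × (16/37) × (11/37) × (4/37) ≈ 0.00383764
P(author D | x) = 0.00383764 / 0.00749655 ≈ 0.5119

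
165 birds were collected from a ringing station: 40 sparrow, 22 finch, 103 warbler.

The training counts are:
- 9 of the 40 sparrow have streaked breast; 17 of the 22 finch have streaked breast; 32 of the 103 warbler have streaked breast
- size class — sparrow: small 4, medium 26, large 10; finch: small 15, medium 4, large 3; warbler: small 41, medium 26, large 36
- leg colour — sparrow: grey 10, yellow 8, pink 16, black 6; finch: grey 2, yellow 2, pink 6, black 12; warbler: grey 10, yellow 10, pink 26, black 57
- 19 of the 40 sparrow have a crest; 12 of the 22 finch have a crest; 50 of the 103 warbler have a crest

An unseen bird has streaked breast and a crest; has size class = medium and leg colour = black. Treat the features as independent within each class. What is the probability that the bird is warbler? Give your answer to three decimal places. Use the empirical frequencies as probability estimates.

sparrow: (40/165) × (9/40) × (26/40) × (6/40) × (19/40) ≈ 0.00252614
finch: (22/165) × (17/22) × (4/22) × (12/22) × (12/22) ≈ 0.00557339
warbler: (103/165) × (32/103) × (26/103) × (57/103) × (50/103) ≈ 0.0131514
P(warbler | x) = 0.0131514 / 0.02125093 ≈ 0.619

0.619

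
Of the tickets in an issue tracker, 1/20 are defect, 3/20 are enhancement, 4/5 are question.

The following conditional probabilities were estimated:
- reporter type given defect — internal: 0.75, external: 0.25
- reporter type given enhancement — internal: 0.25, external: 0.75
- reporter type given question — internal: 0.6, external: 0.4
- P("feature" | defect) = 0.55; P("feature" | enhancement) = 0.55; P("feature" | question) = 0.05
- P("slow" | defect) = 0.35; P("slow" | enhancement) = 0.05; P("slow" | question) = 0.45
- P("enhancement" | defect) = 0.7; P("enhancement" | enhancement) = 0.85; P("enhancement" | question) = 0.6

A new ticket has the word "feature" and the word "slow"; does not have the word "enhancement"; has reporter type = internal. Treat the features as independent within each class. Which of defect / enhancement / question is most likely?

question

defect: 0.05 × 0.75 × 0.55 × 0.35 × (1−0.7) = 0.002165625
enhancement: 0.15 × 0.25 × 0.55 × 0.05 × (1−0.85) = 0.0001546875
question: 0.8 × 0.6 × 0.05 × 0.45 × (1−0.6) = 0.00432
Highest score → question.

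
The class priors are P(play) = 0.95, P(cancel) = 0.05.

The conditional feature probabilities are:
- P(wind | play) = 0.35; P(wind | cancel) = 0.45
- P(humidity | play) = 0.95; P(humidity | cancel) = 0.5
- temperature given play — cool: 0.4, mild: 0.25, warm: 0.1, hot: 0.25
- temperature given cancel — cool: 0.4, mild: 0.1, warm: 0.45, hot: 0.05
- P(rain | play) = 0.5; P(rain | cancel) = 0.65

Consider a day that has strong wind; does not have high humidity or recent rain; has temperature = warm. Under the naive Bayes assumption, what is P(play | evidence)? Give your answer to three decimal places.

0.319

play: 0.95 × 0.35 × (1−0.95) × 0.1 × (1−0.5) = 0.00083125
cancel: 0.05 × 0.45 × (1−0.5) × 0.45 × (1−0.65) = 0.001771875
P(play | x) = 0.00083125 / 0.002603125 ≈ 0.319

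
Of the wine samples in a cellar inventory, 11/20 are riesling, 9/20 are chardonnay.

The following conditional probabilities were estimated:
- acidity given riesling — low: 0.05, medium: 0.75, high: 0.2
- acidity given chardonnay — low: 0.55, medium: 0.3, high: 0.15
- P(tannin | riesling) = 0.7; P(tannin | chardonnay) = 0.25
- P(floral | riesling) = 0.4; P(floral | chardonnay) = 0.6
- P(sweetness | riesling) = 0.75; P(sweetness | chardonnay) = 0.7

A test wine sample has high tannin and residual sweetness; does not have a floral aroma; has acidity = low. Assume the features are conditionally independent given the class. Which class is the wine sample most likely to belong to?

riesling: 0.55 × 0.05 × 0.7 × (1−0.4) × 0.75 = 0.0086625
chardonnay: 0.45 × 0.55 × 0.25 × (1−0.6) × 0.7 = 0.017325
Highest score → chardonnay.

chardonnay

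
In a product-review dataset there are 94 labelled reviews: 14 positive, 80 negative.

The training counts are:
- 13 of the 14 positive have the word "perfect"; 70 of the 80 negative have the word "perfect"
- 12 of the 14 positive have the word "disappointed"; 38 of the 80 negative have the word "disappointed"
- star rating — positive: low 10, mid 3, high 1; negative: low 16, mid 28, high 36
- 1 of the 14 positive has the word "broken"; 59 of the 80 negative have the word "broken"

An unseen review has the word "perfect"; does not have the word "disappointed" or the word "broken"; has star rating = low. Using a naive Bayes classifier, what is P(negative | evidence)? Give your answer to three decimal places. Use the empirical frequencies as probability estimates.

positive: (14/94) × (13/14) × (2/14) × (10/14) × (13/14) ≈ 0.013104
negative: (80/94) × (70/80) × (42/80) × (16/80) × (21/80) ≈ 0.0205253
P(negative | x) = 0.0205253 / 0.0336293 ≈ 0.610

0.610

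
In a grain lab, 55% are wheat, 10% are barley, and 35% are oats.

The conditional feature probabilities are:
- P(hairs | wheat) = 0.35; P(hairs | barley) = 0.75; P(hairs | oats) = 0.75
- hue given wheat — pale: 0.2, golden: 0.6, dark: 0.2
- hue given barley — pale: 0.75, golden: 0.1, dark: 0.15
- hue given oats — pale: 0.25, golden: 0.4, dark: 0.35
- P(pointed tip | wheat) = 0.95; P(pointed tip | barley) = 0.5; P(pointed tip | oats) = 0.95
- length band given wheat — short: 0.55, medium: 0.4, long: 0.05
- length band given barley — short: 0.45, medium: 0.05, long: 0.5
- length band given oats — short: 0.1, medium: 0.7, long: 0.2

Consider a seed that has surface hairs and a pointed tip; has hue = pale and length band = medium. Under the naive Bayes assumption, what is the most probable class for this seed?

oats

wheat: 0.55 × 0.35 × 0.2 × 0.95 × 0.4 = 0.01463
barley: 0.1 × 0.75 × 0.75 × 0.5 × 0.05 = 0.00140625
oats: 0.35 × 0.75 × 0.25 × 0.95 × 0.7 = 0.043640625
Highest score → oats.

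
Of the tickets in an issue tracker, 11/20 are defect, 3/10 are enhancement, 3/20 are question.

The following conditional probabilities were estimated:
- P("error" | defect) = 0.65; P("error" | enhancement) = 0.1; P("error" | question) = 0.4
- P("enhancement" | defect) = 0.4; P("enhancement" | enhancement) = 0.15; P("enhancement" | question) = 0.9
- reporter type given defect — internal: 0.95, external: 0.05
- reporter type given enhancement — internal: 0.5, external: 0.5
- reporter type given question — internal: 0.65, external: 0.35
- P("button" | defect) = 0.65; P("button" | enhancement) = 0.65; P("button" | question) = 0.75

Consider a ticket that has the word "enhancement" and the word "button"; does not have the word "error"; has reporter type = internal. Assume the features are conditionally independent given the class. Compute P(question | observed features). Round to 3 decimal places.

0.394

defect: 0.55 × (1−0.65) × 0.4 × 0.95 × 0.65 = 0.0475475
enhancement: 0.3 × (1−0.1) × 0.15 × 0.5 × 0.65 = 0.0131625
question: 0.15 × (1−0.4) × 0.9 × 0.65 × 0.75 = 0.0394875
P(question | x) = 0.0394875 / 0.1001975 ≈ 0.394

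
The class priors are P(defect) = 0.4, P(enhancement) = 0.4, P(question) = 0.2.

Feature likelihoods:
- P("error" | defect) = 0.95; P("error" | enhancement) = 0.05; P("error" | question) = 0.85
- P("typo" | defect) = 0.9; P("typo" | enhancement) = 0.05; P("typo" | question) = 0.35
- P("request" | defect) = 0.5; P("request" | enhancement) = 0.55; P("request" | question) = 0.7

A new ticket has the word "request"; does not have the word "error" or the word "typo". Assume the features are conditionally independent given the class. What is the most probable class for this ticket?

enhancement

defect: 0.4 × (1−0.95) × (1−0.9) × 0.5 = 0.001
enhancement: 0.4 × (1−0.05) × (1−0.05) × 0.55 = 0.19855
question: 0.2 × (1−0.85) × (1−0.35) × 0.7 = 0.01365
Highest score → enhancement.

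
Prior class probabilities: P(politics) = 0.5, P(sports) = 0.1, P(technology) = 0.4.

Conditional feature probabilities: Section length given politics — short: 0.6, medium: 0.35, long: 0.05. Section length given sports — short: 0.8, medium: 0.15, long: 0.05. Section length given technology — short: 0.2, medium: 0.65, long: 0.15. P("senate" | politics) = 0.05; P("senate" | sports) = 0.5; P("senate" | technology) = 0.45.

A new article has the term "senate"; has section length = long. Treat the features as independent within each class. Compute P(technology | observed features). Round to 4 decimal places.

politics: 0.5 × 0.05 × 0.05 = 0.00125
sports: 0.1 × 0.05 × 0.5 = 0.0025
technology: 0.4 × 0.15 × 0.45 = 0.027
P(technology | x) = 0.027 / 0.03075 ≈ 0.8780

0.8780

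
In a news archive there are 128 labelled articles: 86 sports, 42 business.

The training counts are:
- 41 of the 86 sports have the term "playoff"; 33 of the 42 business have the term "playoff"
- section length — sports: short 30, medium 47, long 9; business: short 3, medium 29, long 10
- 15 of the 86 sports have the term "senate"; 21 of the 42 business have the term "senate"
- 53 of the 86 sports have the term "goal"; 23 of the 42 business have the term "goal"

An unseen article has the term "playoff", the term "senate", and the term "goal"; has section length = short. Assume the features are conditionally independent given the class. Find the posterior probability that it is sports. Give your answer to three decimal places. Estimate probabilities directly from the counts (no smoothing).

0.704

sports: (86/128) × (41/86) × (30/86) × (15/86) × (53/86) ≈ 0.0120107
business: (42/128) × (33/42) × (3/42) × (21/42) × (23/42) ≈ 0.00504225
P(sports | x) = 0.0120107 / 0.01705295 ≈ 0.704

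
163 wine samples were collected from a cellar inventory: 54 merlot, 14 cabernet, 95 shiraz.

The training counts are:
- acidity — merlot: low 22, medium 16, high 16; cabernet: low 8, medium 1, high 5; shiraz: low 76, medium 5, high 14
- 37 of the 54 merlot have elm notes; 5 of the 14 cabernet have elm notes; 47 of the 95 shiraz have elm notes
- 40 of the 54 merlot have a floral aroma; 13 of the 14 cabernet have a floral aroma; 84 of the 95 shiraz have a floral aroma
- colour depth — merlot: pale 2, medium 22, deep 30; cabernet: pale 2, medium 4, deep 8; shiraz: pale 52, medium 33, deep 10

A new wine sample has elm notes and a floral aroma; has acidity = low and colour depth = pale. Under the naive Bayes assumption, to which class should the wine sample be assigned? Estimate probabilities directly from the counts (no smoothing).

merlot: (54/163) × (22/54) × (37/54) × (40/54) × (2/54) ≈ 0.00253715
cabernet: (14/163) × (8/14) × (5/14) × (13/14) × (2/14) ≈ 0.00232521
shiraz: (95/163) × (76/95) × (47/95) × (84/95) × (52/95) ≈ 0.111644
Highest score → shiraz.

shiraz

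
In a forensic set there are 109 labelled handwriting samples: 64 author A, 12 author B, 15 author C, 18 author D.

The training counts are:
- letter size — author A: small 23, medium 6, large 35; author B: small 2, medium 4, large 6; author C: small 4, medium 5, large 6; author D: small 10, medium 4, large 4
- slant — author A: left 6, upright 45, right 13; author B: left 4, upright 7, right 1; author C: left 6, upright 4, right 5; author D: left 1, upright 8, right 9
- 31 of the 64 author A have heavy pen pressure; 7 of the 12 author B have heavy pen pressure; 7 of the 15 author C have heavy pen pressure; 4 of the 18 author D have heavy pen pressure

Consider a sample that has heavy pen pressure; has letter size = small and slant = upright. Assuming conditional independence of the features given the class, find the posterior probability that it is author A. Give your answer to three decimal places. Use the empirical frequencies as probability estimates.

0.783

author A: (64/109) × (23/64) × (45/64) × (31/64) ≈ 0.0718647
author B: (12/109) × (2/12) × (7/12) × (7/12) ≈ 0.00624363
author C: (15/109) × (4/15) × (4/15) × (7/15) ≈ 0.00456677
author D: (18/109) × (10/18) × (8/18) × (4/18) ≈ 0.00906105
P(author A | x) = 0.0718647 / 0.09173615 ≈ 0.783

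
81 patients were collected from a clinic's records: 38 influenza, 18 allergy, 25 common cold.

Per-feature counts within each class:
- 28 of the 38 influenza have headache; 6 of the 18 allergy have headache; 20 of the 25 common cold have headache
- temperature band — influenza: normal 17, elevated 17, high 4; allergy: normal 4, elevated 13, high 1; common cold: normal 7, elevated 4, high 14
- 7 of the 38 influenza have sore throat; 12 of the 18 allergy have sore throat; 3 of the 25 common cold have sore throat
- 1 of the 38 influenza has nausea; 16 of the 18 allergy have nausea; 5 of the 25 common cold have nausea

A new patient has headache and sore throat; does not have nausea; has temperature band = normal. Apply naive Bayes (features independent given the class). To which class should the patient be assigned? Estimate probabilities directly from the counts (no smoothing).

influenza

influenza: (38/81) × (28/38) × (17/38) × (7/38) × (37/38) ≈ 0.0277377
allergy: (18/81) × (6/18) × (4/18) × (12/18) × (2/18) ≈ 0.00121933
common cold: (25/81) × (20/25) × (7/25) × (3/25) × (20/25) ≈ 0.00663704
Highest score → influenza.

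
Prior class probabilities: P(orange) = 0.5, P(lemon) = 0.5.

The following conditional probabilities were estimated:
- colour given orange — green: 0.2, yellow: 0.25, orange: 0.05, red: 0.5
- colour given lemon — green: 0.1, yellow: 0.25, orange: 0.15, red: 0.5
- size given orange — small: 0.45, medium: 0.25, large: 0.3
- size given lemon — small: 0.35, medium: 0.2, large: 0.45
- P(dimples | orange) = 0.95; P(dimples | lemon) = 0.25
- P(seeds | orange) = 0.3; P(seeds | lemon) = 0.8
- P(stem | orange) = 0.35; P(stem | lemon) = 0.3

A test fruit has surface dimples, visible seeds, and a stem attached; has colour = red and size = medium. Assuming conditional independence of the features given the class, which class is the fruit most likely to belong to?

orange

orange: 0.5 × 0.5 × 0.25 × 0.95 × 0.3 × 0.35 = 0.006234375
lemon: 0.5 × 0.5 × 0.2 × 0.25 × 0.8 × 0.3 = 0.003
Highest score → orange.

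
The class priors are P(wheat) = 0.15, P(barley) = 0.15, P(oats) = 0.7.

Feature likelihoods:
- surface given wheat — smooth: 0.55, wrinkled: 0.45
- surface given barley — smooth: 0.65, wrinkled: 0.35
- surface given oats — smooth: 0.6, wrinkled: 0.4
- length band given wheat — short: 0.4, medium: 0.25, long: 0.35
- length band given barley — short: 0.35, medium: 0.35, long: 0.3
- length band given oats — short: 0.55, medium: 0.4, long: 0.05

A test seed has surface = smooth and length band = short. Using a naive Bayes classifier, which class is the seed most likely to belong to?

wheat: 0.15 × 0.55 × 0.4 = 0.033
barley: 0.15 × 0.65 × 0.35 = 0.034125
oats: 0.7 × 0.6 × 0.55 = 0.231
Highest score → oats.

oats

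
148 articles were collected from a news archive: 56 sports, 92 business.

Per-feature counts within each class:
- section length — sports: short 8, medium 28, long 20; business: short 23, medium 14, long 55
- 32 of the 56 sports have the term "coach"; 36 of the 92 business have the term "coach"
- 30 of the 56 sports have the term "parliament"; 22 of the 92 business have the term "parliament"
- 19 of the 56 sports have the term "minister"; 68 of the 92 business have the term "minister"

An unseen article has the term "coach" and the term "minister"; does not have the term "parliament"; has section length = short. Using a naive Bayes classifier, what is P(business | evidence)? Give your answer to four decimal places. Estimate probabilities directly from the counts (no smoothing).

sports: (56/148) × (8/56) × (32/56) × (26/56) × (19/56) ≈ 0.00486565
business: (92/148) × (23/92) × (36/92) × (70/92) × (68/92) ≈ 0.0341989
P(business | x) = 0.0341989 / 0.03906455 ≈ 0.8754

0.8754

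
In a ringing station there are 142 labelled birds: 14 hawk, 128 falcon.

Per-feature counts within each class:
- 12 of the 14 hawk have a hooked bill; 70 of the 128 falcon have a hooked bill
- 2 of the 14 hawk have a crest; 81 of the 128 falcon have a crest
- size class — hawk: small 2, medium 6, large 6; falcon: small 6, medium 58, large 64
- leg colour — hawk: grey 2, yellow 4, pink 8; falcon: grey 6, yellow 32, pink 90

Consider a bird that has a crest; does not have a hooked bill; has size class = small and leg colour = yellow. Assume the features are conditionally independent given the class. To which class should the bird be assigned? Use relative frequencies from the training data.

hawk: (14/142) × (2/14) × (2/14) × (2/14) × (4/14) ≈ 0.0000821254
falcon: (128/142) × (58/128) × (81/128) × (6/128) × (32/128) ≈ 0.00302898
Highest score → falcon.

falcon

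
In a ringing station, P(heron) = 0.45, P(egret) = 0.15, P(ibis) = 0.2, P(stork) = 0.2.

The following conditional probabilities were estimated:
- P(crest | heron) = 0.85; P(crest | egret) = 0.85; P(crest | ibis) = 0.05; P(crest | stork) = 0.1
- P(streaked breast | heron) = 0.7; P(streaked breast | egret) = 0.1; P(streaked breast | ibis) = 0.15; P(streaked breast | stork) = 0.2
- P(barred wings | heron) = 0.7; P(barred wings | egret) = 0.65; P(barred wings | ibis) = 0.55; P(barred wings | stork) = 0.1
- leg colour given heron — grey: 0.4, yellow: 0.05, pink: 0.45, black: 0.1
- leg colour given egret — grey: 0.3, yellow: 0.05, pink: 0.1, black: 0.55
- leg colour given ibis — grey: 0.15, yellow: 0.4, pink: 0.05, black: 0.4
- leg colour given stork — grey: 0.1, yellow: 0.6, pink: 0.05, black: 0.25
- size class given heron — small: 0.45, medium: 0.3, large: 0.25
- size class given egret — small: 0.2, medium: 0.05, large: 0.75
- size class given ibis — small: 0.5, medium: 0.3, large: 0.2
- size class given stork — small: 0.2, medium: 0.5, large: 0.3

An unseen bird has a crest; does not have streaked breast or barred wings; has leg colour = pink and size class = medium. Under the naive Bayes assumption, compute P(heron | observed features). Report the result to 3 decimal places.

heron: 0.45 × 0.85 × (1−0.7) × (1−0.7) × 0.45 × 0.3 = 0.004647375
egret: 0.15 × 0.85 × (1−0.1) × (1−0.65) × 0.1 × 0.05 = 0.0002008125
ibis: 0.2 × 0.05 × (1−0.15) × (1−0.55) × 0.05 × 0.3 = 0.000057375
stork: 0.2 × 0.1 × (1−0.2) × (1−0.1) × 0.05 × 0.5 = 0.00036
P(heron | x) = 0.004647375 / 0.0052655625 ≈ 0.883

0.883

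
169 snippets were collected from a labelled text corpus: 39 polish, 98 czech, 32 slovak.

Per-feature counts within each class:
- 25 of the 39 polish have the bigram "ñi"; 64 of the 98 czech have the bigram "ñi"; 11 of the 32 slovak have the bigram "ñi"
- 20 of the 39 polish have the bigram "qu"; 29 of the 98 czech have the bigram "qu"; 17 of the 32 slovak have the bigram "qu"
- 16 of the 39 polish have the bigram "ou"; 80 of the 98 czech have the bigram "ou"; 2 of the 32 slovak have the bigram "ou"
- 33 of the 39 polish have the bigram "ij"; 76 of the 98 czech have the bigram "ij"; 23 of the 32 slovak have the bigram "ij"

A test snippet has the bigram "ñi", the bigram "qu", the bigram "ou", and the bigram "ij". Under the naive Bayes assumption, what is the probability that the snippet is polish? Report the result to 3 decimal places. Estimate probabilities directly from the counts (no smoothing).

0.266

polish: (39/169) × (25/39) × (20/39) × (16/39) × (33/39) ≈ 0.0263344
czech: (98/169) × (64/98) × (29/98) × (80/98) × (76/98) ≈ 0.0709442
slovak: (32/169) × (11/32) × (17/32) × (2/32) × (23/32) ≈ 0.00155333
P(polish | x) = 0.0263344 / 0.09883193 ≈ 0.266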